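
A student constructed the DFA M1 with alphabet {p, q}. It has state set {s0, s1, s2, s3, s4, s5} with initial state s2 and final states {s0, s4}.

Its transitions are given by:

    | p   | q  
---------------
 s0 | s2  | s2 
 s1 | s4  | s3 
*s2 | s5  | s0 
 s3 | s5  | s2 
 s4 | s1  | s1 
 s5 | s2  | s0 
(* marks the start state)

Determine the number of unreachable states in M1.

3

BFS from s2 reaches {s0, s2, s5}; the 3 state(s) s1, s3, s4 are never visited.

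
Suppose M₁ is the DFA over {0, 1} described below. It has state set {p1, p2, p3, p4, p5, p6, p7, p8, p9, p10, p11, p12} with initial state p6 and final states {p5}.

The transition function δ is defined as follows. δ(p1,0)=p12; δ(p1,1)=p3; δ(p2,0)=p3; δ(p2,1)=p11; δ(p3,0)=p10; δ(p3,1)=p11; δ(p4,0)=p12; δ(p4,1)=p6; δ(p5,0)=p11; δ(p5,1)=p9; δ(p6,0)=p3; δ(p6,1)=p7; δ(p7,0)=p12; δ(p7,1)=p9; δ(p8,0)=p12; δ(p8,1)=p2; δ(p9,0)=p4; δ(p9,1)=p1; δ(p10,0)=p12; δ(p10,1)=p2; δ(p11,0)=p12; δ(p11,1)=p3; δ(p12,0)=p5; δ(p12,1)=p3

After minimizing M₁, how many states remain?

6

Reachable states from the start: {p1,p2,p3,p4,p5,p6,p7,p9,p10,p11,p12}. Unreachable: {p8} — drop them.
P0 = {p5} | {p1,p2,p3,p4,p6,p7,p9,p10,p11,p12}.
Split {p1,p2,p3,p4,p6,p7,p9,p10,p11,p12} by δ(·,0) → {p1,p2,p3,p4,p6,p7,p9,p10,p11} and {p12}.
Split {p1,p2,p3,p4,p6,p7,p9,p10,p11} by δ(·,0) → {p1,p4,p7,p10,p11} and {p2,p3,p6,p9}.
Refine {p2,p3,p6,p9} on symbol 0: members go to different blocks, giving {p2,p6} and {p3,p9}.
Refine {p1,p4,p7,p10,p11} on symbol 1: members go to different blocks, giving {p1,p7,p11} and {p4,p10}.
No further refinement is possible. Final partition (6 blocks): {p5} | {p1,p7,p11} | {p12} | {p2,p6} | {p3,p9} | {p4,p10}.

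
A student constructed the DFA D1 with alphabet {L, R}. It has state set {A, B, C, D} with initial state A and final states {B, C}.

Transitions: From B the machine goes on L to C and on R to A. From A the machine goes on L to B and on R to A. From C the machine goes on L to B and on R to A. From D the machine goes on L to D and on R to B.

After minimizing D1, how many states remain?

First remove the unreachable states {D}; 3 states remain.
Start with accepting vs non-accepting: {B,C} | {A}.
Stable partition: {B,C} | {A} — 2 equivalence classes.

2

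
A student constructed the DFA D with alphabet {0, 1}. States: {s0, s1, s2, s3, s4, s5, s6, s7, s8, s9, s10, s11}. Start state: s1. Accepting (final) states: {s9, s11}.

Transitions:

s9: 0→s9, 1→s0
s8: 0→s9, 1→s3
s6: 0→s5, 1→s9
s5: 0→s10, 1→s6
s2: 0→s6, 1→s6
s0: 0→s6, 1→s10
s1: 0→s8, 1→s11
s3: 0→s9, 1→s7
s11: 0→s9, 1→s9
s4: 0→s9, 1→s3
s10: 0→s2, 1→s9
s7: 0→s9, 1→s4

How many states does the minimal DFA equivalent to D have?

6

All states are reachable from the start state.
Initial partition by acceptance: {s9,s11} | {s0,s1,s2,s3,s4,s5,s6,s7,s8,s10}.
On input 1, block {s9,s11} splits into {s9} and {s11}.
On input 0, block {s0,s1,s2,s3,s4,s5,s6,s7,s8,s10} splits into {s0,s1,s2,s5,s6,s10} and {s3,s4,s7,s8}.
Split {s0,s1,s2,s5,s6,s10} by δ(·,0) → {s0,s2,s5,s6,s10} and {s1}.
Refine {s0,s2,s5,s6,s10} on symbol 1: members go to different blocks, giving {s0,s2,s5} and {s6,s10}.
The partition is now stable with 6 blocks: {s9} | {s0,s2,s5} | {s11} | {s3,s4,s7,s8} | {s1} | {s6,s10}.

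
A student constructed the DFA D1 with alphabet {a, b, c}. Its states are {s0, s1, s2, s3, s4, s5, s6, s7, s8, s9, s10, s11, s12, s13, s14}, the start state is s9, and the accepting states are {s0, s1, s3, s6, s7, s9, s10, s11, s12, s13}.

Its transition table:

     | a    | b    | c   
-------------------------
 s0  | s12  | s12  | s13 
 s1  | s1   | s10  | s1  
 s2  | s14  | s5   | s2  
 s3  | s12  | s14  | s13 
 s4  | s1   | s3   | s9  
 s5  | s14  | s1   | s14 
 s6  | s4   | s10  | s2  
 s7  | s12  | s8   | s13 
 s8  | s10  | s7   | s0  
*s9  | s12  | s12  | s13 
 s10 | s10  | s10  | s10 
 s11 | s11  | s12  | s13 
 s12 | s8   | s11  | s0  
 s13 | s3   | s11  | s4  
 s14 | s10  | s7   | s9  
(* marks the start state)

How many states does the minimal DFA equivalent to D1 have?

States {s2,s5,s6} cannot be reached from the start state, so discard them.
P0 = {s0,s1,s3,s7,s9,s10,s11,s12,s13} | {s4,s8,s14}.
On input a, block {s0,s1,s3,s7,s9,s10,s11,s12,s13} splits into {s0,s1,s3,s7,s9,s10,s11,s13} and {s12}.
On input a, block {s0,s1,s3,s7,s9,s10,s11,s13} splits into {s0,s3,s7,s9} and {s1,s10,s11,s13}.
Refine {s0,s3,s7,s9} on symbol b: members go to different blocks, giving {s0,s9} and {s3,s7}.
Refine {s1,s10,s11,s13} on symbol a: members go to different blocks, giving {s1,s10,s11} and {s13}.
Refine {s1,s10,s11} on symbol b: members go to different blocks, giving {s1,s10} and {s11}.
No further refinement is possible. Final partition (7 blocks): {s0,s9} | {s4,s8,s14} | {s12} | {s1,s10} | {s3,s7} | {s13} | {s11}.

7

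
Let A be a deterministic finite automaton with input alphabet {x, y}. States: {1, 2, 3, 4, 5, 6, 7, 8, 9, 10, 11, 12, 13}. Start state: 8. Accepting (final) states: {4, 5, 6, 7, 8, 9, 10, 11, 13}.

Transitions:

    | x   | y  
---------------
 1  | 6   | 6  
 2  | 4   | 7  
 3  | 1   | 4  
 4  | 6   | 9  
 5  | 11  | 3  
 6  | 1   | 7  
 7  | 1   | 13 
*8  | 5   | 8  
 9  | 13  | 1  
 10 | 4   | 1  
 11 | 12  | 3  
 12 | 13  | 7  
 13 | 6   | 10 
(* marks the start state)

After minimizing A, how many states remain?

First remove the unreachable states {2}; 12 states remain.
P0 = {4,5,6,7,8,9,10,11,13} | {1,3,12}.
On input x, block {4,5,6,7,8,9,10,11,13} splits into {4,5,8,9,10,13} and {6,7,11}.
On input x, block {4,5,8,9,10,13} splits into {4,5,13} and {8,9,10}.
Split {4,5,13} by δ(·,y) → {4,13} and {5}.
Refine {1,3,12} on symbol x: members go to different blocks, giving {1} and {3} and {12}.
On input x, block {6,7,11} splits into {6,7} and {11}.
Refine {6,7} on symbol y: members go to different blocks, giving {6} and {7}.
Split {8,9,10} by δ(·,x) → {9,10} and {8}.
No further refinement is possible. Final partition (10 blocks): {4,13} | {1} | {6} | {9,10} | {5} | {3} | {12} | {11} | {7} | {8}.

10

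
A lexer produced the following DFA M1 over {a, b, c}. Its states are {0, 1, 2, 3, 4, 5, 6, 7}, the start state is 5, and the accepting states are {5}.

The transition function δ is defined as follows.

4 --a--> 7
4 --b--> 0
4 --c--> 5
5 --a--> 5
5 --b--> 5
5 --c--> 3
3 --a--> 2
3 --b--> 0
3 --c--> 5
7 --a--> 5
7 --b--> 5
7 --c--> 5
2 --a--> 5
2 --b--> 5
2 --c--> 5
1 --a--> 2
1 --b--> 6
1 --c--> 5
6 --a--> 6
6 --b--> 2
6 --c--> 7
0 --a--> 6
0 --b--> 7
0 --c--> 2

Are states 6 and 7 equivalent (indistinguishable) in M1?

No

Reachable states from the start: {0,2,3,5,6,7}. Unreachable: {1,4} — drop them.
Start with accepting vs non-accepting: {5} | {0,2,3,6,7}.
Refine {0,2,3,6,7} on symbol a: members go to different blocks, giving {0,3,6} and {2,7}.
On input a, block {0,3,6} splits into {0,6} and {3}.
No further refinement is possible. Final partition (4 blocks): {5} | {0,6} | {2,7} | {3}.
6 and 7 end up in different blocks, so they are distinguishable. For instance, the string 'a' is accepted from only 7.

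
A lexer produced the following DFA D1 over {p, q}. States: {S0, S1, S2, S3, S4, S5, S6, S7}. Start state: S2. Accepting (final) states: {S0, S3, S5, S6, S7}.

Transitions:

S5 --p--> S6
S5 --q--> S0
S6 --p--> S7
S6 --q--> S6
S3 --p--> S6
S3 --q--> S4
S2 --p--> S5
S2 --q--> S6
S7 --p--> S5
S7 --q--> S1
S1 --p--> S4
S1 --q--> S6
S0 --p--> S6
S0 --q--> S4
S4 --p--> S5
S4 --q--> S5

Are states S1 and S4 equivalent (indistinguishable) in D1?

No

Reachable states from the start: {S0,S1,S2,S4,S5,S6,S7}. Unreachable: {S3} — drop them.
P0 = {S0,S5,S6,S7} | {S1,S2,S4}.
Split {S0,S5,S6,S7} by δ(·,q) → {S0,S7} and {S5,S6}.
Split {S1,S2,S4} by δ(·,p) → {S2,S4} and {S1}.
Split {S0,S7} by δ(·,q) → {S0} and {S7}.
Split {S5,S6} by δ(·,p) → {S5} and {S6}.
Split {S2,S4} by δ(·,q) → {S2} and {S4}.
The partition is now stable with 7 blocks: {S0} | {S2} | {S5} | {S1} | {S7} | {S6} | {S4}.
S1 and S4 end up in different blocks, so they are distinguishable. For instance, the string 'p' is accepted from only S4.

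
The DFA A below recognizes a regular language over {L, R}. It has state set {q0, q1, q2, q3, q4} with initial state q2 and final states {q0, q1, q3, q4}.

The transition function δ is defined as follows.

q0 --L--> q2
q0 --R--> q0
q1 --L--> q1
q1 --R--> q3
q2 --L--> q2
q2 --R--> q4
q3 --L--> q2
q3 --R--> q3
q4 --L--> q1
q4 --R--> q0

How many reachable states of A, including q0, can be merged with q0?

2

Every state is reachable, so we keep all 5.
Initial partition by acceptance: {q0,q1,q3,q4} | {q2}.
Refine {q0,q1,q3,q4} on symbol L: members go to different blocks, giving {q0,q3} and {q1,q4}.
Stable partition: {q0,q3} | {q2} | {q1,q4} — 3 equivalence classes.
The equivalence class containing q0 is {q0,q3}, of size 2.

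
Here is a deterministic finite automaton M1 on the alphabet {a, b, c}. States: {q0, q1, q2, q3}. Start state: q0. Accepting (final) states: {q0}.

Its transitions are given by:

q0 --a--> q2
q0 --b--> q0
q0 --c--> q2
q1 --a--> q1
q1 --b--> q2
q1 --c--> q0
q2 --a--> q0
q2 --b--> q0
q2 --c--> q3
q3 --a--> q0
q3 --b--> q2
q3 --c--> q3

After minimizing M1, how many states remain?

Reachable states from the start: {q0,q2,q3}. Unreachable: {q1} — drop them.
P0 = {q0} | {q2,q3}.
Refine {q2,q3} on symbol b: members go to different blocks, giving {q2} and {q3}.
The partition is now stable with 3 blocks: {q0} | {q2} | {q3}.

3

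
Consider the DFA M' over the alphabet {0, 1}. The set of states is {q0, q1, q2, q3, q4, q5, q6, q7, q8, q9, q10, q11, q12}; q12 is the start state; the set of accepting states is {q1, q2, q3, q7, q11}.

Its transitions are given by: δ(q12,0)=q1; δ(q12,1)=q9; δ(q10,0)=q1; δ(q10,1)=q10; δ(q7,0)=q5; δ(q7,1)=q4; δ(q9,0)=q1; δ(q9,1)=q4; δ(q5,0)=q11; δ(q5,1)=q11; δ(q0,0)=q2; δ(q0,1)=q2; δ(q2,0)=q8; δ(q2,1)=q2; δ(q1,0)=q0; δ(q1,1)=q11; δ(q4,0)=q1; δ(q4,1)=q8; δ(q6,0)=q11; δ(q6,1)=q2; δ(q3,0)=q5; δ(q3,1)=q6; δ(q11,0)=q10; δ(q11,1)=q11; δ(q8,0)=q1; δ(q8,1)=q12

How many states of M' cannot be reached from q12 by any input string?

Starting at q12 and following transitions, the reachable set is {q0, q1, q2, q4, q8, q9, q10, q11, q12}. That leaves q3, q5, q6, q7 unreachable — 4 in total.

4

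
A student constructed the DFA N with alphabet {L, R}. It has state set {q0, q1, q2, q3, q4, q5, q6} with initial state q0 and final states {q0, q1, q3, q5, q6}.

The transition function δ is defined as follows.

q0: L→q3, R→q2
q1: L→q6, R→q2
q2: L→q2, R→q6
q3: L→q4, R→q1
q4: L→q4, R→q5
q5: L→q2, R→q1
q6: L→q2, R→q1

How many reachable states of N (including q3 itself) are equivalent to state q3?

3

Every state is reachable, so we keep all 7.
Initial partition by acceptance: {q0,q1,q3,q5,q6} | {q2,q4}.
Split {q0,q1,q3,q5,q6} by δ(·,L) → {q3,q5,q6} and {q0,q1}.
Stable partition: {q3,q5,q6} | {q2,q4} | {q0,q1} — 3 equivalence classes.
State q3 belongs to the block {q3,q5,q6}, which has 3 states.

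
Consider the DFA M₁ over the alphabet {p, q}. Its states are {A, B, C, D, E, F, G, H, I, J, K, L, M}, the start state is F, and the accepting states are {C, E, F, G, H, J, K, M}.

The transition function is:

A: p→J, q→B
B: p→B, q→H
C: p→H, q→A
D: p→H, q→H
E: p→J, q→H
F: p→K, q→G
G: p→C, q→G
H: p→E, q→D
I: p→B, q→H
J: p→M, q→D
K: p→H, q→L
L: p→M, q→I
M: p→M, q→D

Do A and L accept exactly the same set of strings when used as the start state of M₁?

Yes

Every state is reachable, so we keep all 13.
Initial partition by acceptance: {C,E,F,G,H,J,K,M} | {A,B,D,I,L}.
Split {C,E,F,G,H,J,K,M} by δ(·,q) → {C,H,J,K,M} and {E,F,G}.
Refine {C,H,J,K,M} on symbol p: members go to different blocks, giving {C,J,K,M} and {H}.
On input p, block {C,J,K,M} splits into {C,K} and {J,M}.
Split {A,B,D,I,L} by δ(·,p) → {A,L} and {B,I} and {D}.
Split {E,F,G} by δ(·,p) → {F,G} and {E}.
No further refinement is possible. Final partition (8 blocks): {C,K} | {A,L} | {F,G} | {H} | {J,M} | {B,I} | {D} | {E}.
A and L lie in the same block of the stable partition, so they are equivalent — no string distinguishes them.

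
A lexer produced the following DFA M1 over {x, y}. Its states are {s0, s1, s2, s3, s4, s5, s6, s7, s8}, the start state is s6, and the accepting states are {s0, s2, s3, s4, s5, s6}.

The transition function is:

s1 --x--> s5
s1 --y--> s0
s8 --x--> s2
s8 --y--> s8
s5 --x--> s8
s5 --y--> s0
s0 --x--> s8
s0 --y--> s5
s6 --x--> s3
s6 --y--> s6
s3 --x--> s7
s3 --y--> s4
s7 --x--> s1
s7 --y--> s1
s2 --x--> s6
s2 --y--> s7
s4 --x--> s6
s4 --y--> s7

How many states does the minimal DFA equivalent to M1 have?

Start with accepting vs non-accepting: {s0,s2,s3,s4,s5,s6} | {s1,s7,s8}.
On input x, block {s0,s2,s3,s4,s5,s6} splits into {s0,s3,s5} and {s2,s4,s6}.
Refine {s0,s3,s5} on symbol y: members go to different blocks, giving {s0,s5} and {s3}.
On input x, block {s1,s7,s8} splits into {s1} and {s7} and {s8}.
Split {s2,s4,s6} by δ(·,x) → {s2,s4} and {s6}.
No further refinement is possible. Final partition (7 blocks): {s0,s5} | {s1} | {s2,s4} | {s3} | {s7} | {s8} | {s6}.

7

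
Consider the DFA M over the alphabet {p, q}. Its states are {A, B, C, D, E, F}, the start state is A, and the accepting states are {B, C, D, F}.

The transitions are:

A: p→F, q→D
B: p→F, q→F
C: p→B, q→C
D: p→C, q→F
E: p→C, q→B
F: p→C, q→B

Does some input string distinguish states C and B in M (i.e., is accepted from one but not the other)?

No

States {E} cannot be reached from the start state, so discard them.
Start with accepting vs non-accepting: {B,C,D,F} | {A}.
Stable partition: {B,C,D,F} | {A} — 2 equivalence classes.
C and B lie in the same block of the stable partition, so they are equivalent — no string distinguishes them.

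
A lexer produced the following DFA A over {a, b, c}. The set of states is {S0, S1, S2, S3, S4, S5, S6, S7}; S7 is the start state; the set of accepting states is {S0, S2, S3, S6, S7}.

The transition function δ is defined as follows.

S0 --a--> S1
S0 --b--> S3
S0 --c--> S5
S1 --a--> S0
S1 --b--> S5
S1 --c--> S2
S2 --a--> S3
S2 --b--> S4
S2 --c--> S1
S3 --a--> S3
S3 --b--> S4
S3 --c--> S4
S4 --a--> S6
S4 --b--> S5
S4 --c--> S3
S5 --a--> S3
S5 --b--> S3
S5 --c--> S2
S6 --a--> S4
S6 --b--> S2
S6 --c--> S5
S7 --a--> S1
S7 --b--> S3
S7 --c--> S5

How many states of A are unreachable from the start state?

0

Exploring from S7, all states are eventually visited, so none are unreachable.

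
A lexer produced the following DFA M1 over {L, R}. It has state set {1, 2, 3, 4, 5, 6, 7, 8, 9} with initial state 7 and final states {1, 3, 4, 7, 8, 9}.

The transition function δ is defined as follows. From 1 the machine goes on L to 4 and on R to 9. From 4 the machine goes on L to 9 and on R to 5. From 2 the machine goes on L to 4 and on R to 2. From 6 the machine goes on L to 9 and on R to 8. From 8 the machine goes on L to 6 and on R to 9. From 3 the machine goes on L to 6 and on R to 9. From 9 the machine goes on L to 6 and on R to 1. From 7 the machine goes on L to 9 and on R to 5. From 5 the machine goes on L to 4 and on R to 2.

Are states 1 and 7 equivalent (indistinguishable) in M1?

First remove the unreachable states {3}; 8 states remain.
Initial partition by acceptance: {1,4,7,8,9} | {2,5,6}.
On input L, block {1,4,7,8,9} splits into {1,4,7} and {8,9}.
On input L, block {1,4,7} splits into {4,7} and {1}.
On input L, block {2,5,6} splits into {2,5} and {6}.
On input R, block {8,9} splits into {8} and {9}.
The partition is now stable with 6 blocks: {4,7} | {2,5} | {8} | {1} | {6} | {9}.
1 and 7 end up in different blocks, so they are distinguishable. For instance, the string 'R' is accepted from only 1.

No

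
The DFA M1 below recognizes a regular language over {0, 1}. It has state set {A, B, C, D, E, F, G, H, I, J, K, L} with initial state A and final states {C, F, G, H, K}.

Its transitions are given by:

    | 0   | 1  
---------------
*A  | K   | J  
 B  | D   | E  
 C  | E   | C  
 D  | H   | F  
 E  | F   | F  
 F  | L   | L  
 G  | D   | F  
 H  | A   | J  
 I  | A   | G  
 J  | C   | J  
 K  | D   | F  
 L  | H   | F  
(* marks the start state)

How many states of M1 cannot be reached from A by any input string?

Starting at A and following transitions, the reachable set is {A, C, D, E, F, H, J, K, L}. That leaves B, G, I unreachable — 3 in total.

3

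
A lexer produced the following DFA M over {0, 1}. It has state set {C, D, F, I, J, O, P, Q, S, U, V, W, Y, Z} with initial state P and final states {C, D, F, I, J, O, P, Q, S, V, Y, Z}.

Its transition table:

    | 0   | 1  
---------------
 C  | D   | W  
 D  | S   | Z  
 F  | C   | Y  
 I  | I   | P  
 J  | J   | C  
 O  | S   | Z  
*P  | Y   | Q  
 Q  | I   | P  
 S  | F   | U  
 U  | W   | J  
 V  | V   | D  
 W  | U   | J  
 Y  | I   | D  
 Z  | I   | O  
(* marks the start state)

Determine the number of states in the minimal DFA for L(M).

Reachable states from the start: {C,D,F,I,J,O,P,Q,S,U,W,Y,Z}. Unreachable: {V} — drop them.
P0 = {C,D,F,I,J,O,P,Q,S,Y,Z} | {U,W}.
Split {C,D,F,I,J,O,P,Q,S,Y,Z} by δ(·,1) → {D,F,I,J,O,P,Q,Y,Z} and {C,S}.
Refine {D,F,I,J,O,P,Q,Y,Z} on symbol 0: members go to different blocks, giving {I,J,P,Q,Y,Z} and {D,F,O}.
On input 1, block {I,J,P,Q,Y,Z} splits into {I,P,Q} and {Y,Z} and {J}.
Refine {I,P,Q} on symbol 0: members go to different blocks, giving {I,Q} and {P}.
Stable partition: {I,Q} | {U,W} | {C,S} | {D,F,O} | {Y,Z} | {J} | {P} — 7 equivalence classes.

7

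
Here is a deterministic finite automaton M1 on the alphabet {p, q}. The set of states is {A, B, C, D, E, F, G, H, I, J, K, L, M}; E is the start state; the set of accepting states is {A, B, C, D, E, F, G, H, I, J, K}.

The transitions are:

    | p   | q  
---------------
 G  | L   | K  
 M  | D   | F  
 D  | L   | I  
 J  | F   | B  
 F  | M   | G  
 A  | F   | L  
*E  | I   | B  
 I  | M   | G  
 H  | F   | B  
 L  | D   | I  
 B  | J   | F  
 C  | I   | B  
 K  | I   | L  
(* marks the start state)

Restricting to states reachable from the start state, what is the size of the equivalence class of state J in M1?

2

States {A,C,H} cannot be reached from the start state, so discard them.
Start with accepting vs non-accepting: {B,D,E,F,G,I,J,K} | {L,M}.
Split {B,D,E,F,G,I,J,K} by δ(·,p) → {B,E,J,K} and {D,F,G,I}.
On input p, block {B,E,J,K} splits into {E,J,K} and {B}.
Split {E,J,K} by δ(·,q) → {E,J} and {K}.
Refine {D,F,G,I} on symbol q: members go to different blocks, giving {D,F,I} and {G}.
Refine {D,F,I} on symbol q: members go to different blocks, giving {F,I} and {D}.
No further refinement is possible. Final partition (7 blocks): {E,J} | {L,M} | {F,I} | {B} | {K} | {G} | {D}.
The equivalence class containing J is {E,J}, of size 2.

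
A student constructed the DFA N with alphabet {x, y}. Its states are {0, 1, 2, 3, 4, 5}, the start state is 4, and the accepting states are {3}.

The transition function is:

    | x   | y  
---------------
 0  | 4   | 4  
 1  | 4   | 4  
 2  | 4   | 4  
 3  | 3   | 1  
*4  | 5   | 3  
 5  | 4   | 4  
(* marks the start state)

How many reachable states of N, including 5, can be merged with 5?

States {0,2} cannot be reached from the start state, so discard them.
Initial partition by acceptance: {3} | {1,4,5}.
On input y, block {1,4,5} splits into {1,5} and {4}.
Stable partition: {3} | {1,5} | {4} — 3 equivalence classes.
State 5 belongs to the block {1,5}, which has 2 states.

2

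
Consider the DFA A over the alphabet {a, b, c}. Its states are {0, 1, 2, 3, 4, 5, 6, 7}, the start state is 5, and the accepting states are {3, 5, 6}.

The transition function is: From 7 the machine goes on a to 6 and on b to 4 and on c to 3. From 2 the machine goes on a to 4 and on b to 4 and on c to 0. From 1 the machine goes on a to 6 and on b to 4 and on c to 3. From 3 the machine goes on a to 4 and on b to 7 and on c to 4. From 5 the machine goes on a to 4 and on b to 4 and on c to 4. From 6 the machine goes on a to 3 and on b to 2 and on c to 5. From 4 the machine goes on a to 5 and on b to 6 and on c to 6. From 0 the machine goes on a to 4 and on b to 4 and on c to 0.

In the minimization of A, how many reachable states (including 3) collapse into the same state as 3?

1

First remove the unreachable states {1}; 7 states remain.
Start with accepting vs non-accepting: {3,5,6} | {0,2,4,7}.
On input a, block {3,5,6} splits into {3,5} and {6}.
Split {0,2,4,7} by δ(·,a) → {0,2} and {4} and {7}.
Refine {3,5} on symbol b: members go to different blocks, giving {3} and {5}.
Stable partition: {3} | {0,2} | {6} | {4} | {7} | {5} — 6 equivalence classes.
The equivalence class containing 3 is {3}, of size 1.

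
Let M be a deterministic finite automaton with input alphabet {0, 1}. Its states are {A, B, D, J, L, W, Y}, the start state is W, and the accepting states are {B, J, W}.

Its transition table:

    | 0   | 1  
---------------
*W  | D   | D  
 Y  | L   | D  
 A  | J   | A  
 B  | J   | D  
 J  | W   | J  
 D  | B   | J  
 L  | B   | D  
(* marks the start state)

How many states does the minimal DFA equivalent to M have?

4

First remove the unreachable states {A,L,Y}; 4 states remain.
Start with accepting vs non-accepting: {B,J,W} | {D}.
Split {B,J,W} by δ(·,0) → {B,J} and {W}.
Split {B,J} by δ(·,0) → {J} and {B}.
Stable partition: {J} | {D} | {W} | {B} — 4 equivalence classes.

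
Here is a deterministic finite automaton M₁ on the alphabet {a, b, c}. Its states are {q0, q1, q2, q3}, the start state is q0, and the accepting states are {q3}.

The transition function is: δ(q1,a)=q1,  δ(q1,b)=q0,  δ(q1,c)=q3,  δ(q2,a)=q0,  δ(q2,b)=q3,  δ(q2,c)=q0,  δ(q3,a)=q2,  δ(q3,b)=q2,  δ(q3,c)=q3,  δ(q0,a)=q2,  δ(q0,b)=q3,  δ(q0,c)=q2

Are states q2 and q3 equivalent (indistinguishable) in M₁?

No

Reachable states from the start: {q0,q2,q3}. Unreachable: {q1} — drop them.
Initial partition by acceptance: {q3} | {q0,q2}.
Stable partition: {q3} | {q0,q2} — 2 equivalence classes.
q2 and q3 end up in different blocks, so they are distinguishable. For instance, the string 'ε' is accepted from only q3.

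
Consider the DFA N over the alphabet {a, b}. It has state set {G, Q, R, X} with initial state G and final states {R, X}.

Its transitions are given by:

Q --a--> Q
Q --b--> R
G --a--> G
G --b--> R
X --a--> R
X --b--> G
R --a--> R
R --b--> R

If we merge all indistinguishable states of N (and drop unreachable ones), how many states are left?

2

Reachable states from the start: {G,R}. Unreachable: {Q,X} — drop them.
Initial partition by acceptance: {R} | {G}.
Stable partition: {R} | {G} — 2 equivalence classes.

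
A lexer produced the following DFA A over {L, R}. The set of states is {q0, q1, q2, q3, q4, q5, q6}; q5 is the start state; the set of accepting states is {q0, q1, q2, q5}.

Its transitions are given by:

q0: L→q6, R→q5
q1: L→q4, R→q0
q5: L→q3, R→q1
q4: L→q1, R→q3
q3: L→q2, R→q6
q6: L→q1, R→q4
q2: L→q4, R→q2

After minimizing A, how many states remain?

Initial partition by acceptance: {q0,q1,q2,q5} | {q3,q4,q6}.
Stable partition: {q0,q1,q2,q5} | {q3,q4,q6} — 2 equivalence classes.

2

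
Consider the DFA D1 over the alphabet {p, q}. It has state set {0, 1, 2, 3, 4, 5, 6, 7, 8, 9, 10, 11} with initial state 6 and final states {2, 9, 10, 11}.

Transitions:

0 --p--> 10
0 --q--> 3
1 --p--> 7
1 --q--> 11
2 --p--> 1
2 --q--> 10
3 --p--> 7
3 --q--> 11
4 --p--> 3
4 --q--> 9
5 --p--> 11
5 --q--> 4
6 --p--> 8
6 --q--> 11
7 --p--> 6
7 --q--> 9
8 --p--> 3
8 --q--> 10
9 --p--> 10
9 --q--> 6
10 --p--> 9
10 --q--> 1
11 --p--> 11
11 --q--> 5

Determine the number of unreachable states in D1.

No path from 6 leads to 0, 2; the other 10 states are all reachable.

2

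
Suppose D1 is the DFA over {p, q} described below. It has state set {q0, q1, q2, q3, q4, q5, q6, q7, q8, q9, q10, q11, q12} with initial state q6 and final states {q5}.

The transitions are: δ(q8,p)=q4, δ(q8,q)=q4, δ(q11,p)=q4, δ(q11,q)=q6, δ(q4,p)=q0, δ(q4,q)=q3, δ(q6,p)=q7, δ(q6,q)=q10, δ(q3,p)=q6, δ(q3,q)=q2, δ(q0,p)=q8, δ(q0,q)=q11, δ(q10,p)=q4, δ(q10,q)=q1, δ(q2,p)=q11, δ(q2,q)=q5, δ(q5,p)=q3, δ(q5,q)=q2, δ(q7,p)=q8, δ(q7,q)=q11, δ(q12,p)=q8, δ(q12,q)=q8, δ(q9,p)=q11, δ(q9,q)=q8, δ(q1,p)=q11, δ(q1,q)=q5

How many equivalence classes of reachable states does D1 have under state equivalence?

6

States {q9,q12} cannot be reached from the start state, so discard them.
P0 = {q5} | {q0,q1,q2,q3,q4,q6,q7,q8,q10,q11}.
Split {q0,q1,q2,q3,q4,q6,q7,q8,q10,q11} by δ(·,q) → {q0,q3,q4,q6,q7,q8,q10,q11} and {q1,q2}.
On input q, block {q0,q3,q4,q6,q7,q8,q10,q11} splits into {q0,q4,q6,q7,q8,q11} and {q3,q10}.
Refine {q0,q4,q6,q7,q8,q11} on symbol q: members go to different blocks, giving {q0,q7,q8,q11} and {q4,q6}.
On input p, block {q0,q7,q8,q11} splits into {q0,q7} and {q8,q11}.
No further refinement is possible. Final partition (6 blocks): {q5} | {q0,q7} | {q1,q2} | {q3,q10} | {q4,q6} | {q8,q11}.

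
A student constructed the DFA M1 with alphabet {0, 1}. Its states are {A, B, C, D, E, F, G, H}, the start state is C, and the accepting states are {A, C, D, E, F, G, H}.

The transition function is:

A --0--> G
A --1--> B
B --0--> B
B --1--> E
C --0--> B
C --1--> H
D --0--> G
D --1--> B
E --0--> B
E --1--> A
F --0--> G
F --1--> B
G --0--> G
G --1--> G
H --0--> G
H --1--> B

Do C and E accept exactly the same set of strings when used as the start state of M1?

First remove the unreachable states {D,F}; 6 states remain.
P0 = {A,C,E,G,H} | {B}.
Split {A,C,E,G,H} by δ(·,0) → {A,G,H} and {C,E}.
Split {A,G,H} by δ(·,1) → {A,H} and {G}.
Stable partition: {A,H} | {B} | {C,E} | {G} — 4 equivalence classes.
C and E lie in the same block of the stable partition, so they are equivalent — no string distinguishes them.

Yes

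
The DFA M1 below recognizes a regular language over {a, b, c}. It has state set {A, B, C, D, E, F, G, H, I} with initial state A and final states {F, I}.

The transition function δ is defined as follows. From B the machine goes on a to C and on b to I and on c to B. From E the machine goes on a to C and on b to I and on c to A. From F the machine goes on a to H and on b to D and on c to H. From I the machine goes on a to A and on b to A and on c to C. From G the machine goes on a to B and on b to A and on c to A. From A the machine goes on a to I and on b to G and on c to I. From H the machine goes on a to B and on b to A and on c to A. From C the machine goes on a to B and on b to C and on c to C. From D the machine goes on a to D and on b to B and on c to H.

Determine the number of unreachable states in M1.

No path from A leads to D, E, F, H; the other 5 states are all reachable.

4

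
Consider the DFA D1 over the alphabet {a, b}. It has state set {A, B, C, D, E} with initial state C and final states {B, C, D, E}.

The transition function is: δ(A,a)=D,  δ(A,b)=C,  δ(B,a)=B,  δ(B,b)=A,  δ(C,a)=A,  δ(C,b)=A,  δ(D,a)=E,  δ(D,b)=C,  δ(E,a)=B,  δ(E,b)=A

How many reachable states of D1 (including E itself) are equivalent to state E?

2

Every state is reachable, so we keep all 5.
Initial partition by acceptance: {B,C,D,E} | {A}.
Split {B,C,D,E} by δ(·,a) → {B,D,E} and {C}.
Refine {B,D,E} on symbol b: members go to different blocks, giving {B,E} and {D}.
No further refinement is possible. Final partition (4 blocks): {B,E} | {A} | {C} | {D}.
State E belongs to the block {B,E}, which has 2 states.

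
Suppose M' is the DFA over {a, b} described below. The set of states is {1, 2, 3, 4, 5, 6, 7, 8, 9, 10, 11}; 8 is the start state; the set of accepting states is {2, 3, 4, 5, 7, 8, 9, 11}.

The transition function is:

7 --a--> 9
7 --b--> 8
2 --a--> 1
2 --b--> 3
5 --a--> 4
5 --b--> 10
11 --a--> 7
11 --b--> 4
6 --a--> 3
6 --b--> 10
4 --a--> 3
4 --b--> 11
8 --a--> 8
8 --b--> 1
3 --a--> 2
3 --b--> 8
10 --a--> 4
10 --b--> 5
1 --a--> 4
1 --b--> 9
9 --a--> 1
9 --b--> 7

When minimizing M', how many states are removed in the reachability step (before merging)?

No path from 8 leads to 5, 6, 10; the other 8 states are all reachable.

3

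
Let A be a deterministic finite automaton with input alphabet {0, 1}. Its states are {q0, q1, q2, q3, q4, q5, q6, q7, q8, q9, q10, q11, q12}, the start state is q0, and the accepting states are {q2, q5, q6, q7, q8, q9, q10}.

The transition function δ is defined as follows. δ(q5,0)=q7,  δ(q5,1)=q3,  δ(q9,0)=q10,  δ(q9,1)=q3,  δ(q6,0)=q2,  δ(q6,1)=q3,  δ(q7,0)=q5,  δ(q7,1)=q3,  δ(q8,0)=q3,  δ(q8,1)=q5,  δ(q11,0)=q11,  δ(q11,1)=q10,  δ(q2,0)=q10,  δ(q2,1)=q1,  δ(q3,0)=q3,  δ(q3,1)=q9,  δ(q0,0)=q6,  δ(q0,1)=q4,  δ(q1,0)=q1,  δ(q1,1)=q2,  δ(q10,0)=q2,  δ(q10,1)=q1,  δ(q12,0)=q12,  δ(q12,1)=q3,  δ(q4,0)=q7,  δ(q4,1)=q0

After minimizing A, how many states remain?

First remove the unreachable states {q8,q11,q12}; 10 states remain.
Initial partition by acceptance: {q2,q5,q6,q7,q9,q10} | {q0,q1,q3,q4}.
Refine {q0,q1,q3,q4} on symbol 0: members go to different blocks, giving {q0,q4} and {q1,q3}.
Stable partition: {q2,q5,q6,q7,q9,q10} | {q0,q4} | {q1,q3} — 3 equivalence classes.

3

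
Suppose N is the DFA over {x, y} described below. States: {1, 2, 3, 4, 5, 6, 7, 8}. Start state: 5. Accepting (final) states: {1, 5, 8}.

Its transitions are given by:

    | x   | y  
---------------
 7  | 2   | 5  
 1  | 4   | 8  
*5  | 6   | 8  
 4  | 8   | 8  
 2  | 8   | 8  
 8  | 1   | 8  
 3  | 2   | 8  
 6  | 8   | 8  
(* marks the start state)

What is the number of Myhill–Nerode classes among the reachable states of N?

3

First remove the unreachable states {2,3,7}; 5 states remain.
Start with accepting vs non-accepting: {1,5,8} | {4,6}.
Refine {1,5,8} on symbol x: members go to different blocks, giving {1,5} and {8}.
Stable partition: {1,5} | {4,6} | {8} — 3 equivalence classes.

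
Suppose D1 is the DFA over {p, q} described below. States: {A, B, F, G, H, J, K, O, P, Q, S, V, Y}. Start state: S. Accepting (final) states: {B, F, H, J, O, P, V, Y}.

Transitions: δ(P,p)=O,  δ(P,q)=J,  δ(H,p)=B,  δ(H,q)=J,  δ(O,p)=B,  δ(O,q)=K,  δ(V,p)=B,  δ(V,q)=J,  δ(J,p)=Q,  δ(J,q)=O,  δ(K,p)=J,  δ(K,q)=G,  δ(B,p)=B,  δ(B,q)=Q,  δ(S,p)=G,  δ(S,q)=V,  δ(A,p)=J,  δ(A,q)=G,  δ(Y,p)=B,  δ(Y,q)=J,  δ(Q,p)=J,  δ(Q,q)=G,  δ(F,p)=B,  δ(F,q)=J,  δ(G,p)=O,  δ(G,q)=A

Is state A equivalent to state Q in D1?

First remove the unreachable states {F,H,P,Y}; 9 states remain.
P0 = {B,J,O,V} | {A,G,K,Q,S}.
Split {B,J,O,V} by δ(·,p) → {B,O,V} and {J}.
Split {B,O,V} by δ(·,q) → {B,O} and {V}.
On input p, block {A,G,K,Q,S} splits into {A,K,Q} and {S} and {G}.
No further refinement is possible. Final partition (6 blocks): {B,O} | {A,K,Q} | {J} | {V} | {S} | {G}.
A and Q lie in the same block of the stable partition, so they are equivalent — no string distinguishes them.

Yes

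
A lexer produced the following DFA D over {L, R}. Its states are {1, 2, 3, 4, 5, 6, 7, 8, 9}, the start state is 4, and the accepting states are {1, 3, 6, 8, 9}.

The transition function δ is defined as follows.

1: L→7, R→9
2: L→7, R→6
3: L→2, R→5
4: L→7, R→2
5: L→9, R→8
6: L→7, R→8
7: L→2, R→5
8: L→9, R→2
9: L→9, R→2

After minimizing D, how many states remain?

6

States {1,3} cannot be reached from the start state, so discard them.
P0 = {6,8,9} | {2,4,5,7}.
On input L, block {6,8,9} splits into {8,9} and {6}.
On input L, block {2,4,5,7} splits into {2,4,7} and {5}.
On input R, block {2,4,7} splits into {2} and {4} and {7}.
No further refinement is possible. Final partition (6 blocks): {8,9} | {2} | {6} | {5} | {4} | {7}.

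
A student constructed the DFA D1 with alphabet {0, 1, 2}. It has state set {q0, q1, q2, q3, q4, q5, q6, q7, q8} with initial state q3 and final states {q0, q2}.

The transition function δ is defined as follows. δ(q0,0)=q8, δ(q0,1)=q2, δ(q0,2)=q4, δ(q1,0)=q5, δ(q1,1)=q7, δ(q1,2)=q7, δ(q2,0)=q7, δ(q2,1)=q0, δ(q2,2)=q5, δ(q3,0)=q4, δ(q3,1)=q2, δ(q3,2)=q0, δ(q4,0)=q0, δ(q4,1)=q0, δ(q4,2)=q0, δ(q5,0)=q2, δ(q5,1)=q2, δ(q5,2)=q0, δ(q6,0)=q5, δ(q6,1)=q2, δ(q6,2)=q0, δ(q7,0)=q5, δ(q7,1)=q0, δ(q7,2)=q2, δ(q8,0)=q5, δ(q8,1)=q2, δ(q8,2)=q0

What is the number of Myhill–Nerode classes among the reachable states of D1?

3

First remove the unreachable states {q1,q6}; 7 states remain.
P0 = {q0,q2} | {q3,q4,q5,q7,q8}.
Refine {q3,q4,q5,q7,q8} on symbol 0: members go to different blocks, giving {q3,q7,q8} and {q4,q5}.
The partition is now stable with 3 blocks: {q0,q2} | {q3,q7,q8} | {q4,q5}.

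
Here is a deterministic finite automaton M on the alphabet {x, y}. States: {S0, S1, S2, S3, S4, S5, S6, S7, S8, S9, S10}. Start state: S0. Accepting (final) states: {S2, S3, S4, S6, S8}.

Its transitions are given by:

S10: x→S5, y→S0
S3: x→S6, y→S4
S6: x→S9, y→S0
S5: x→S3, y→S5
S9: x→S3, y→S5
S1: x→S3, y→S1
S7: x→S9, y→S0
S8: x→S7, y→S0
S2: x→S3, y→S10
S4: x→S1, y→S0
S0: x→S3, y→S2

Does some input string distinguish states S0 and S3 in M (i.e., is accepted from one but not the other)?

Yes

First remove the unreachable states {S7,S8}; 9 states remain.
Initial partition by acceptance: {S2,S3,S4,S6} | {S0,S1,S5,S9,S10}.
On input x, block {S2,S3,S4,S6} splits into {S2,S3} and {S4,S6}.
Refine {S2,S3} on symbol x: members go to different blocks, giving {S2} and {S3}.
On input x, block {S0,S1,S5,S9,S10} splits into {S0,S1,S5,S9} and {S10}.
Refine {S0,S1,S5,S9} on symbol y: members go to different blocks, giving {S1,S5,S9} and {S0}.
Stable partition: {S2} | {S1,S5,S9} | {S4,S6} | {S3} | {S10} | {S0} — 6 equivalence classes.
S0 and S3 end up in different blocks, so they are distinguishable. For instance, the string 'ε' is accepted from only S3.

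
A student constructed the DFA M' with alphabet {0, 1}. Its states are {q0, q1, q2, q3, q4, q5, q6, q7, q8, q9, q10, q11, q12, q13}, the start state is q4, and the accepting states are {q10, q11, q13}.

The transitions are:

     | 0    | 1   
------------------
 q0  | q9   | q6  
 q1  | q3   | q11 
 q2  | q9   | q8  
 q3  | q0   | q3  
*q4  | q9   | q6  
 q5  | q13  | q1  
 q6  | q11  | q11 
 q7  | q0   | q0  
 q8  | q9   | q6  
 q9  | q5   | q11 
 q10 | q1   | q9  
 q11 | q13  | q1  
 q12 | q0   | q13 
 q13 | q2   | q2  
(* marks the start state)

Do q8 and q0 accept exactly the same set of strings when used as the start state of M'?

Reachable states from the start: {q0,q1,q2,q3,q4,q5,q6,q8,q9,q11,q13}. Unreachable: {q7,q10,q12} — drop them.
Initial partition by acceptance: {q11,q13} | {q0,q1,q2,q3,q4,q5,q6,q8,q9}.
Refine {q11,q13} on symbol 0: members go to different blocks, giving {q11} and {q13}.
Split {q0,q1,q2,q3,q4,q5,q6,q8,q9} by δ(·,0) → {q0,q1,q2,q3,q4,q8,q9} and {q5} and {q6}.
Split {q0,q1,q2,q3,q4,q8,q9} by δ(·,0) → {q0,q1,q2,q3,q4,q8} and {q9}.
On input 0, block {q0,q1,q2,q3,q4,q8} splits into {q0,q2,q4,q8} and {q1,q3}.
Split {q0,q2,q4,q8} by δ(·,1) → {q0,q4,q8} and {q2}.
Split {q1,q3} by δ(·,0) → {q1} and {q3}.
Stable partition: {q11} | {q0,q4,q8} | {q13} | {q5} | {q6} | {q9} | {q1} | {q2} | {q3} — 9 equivalence classes.
q8 and q0 lie in the same block of the stable partition, so they are equivalent — no string distinguishes them.

Yes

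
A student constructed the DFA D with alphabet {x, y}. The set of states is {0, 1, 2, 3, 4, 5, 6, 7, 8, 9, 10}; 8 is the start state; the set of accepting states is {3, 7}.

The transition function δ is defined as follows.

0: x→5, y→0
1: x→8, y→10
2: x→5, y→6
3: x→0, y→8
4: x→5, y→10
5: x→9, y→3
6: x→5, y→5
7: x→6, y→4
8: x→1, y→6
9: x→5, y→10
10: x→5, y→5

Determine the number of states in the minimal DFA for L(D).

6

First remove the unreachable states {2,4,7}; 8 states remain.
Initial partition by acceptance: {3} | {0,1,5,6,8,9,10}.
Split {0,1,5,6,8,9,10} by δ(·,y) → {0,1,6,8,9,10} and {5}.
On input x, block {0,1,6,8,9,10} splits into {0,6,9,10} and {1,8}.
Split {0,6,9,10} by δ(·,y) → {0,9} and {6,10}.
Split {0,9} by δ(·,y) → {0} and {9}.
The partition is now stable with 6 blocks: {3} | {0} | {5} | {1,8} | {6,10} | {9}.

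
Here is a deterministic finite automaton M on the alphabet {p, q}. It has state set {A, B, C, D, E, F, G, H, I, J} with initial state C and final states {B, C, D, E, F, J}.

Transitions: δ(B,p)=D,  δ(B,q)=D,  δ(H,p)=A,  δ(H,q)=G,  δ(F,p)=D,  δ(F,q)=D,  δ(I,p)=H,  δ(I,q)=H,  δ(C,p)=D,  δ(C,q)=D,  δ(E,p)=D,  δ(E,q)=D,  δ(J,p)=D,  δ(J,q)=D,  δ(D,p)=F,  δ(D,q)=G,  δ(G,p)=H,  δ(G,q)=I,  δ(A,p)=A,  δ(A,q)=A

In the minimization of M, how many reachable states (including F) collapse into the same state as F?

Reachable states from the start: {A,C,D,F,G,H,I}. Unreachable: {B,E,J} — drop them.
P0 = {C,D,F} | {A,G,H,I}.
Split {C,D,F} by δ(·,q) → {C,F} and {D}.
Stable partition: {C,F} | {A,G,H,I} | {D} — 3 equivalence classes.
State F belongs to the block {C,F}, which has 2 states.

2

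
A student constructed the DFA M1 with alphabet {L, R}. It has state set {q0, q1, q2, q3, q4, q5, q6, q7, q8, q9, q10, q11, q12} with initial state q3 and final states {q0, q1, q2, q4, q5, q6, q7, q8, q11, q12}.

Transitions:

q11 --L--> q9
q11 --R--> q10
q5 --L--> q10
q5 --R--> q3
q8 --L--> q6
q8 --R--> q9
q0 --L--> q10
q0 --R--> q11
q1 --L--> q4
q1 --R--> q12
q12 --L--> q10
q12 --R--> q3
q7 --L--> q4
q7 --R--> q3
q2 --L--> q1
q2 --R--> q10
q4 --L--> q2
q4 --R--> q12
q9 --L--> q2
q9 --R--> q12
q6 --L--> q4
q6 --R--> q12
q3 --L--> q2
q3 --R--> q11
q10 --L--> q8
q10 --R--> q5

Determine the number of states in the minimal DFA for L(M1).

Reachable states from the start: {q1,q2,q3,q4,q5,q6,q8,q9,q10,q11,q12}. Unreachable: {q0,q7} — drop them.
P0 = {q1,q2,q4,q5,q6,q8,q11,q12} | {q3,q9,q10}.
Refine {q1,q2,q4,q5,q6,q8,q11,q12} on symbol L: members go to different blocks, giving {q1,q2,q4,q6,q8} and {q5,q11,q12}.
On input R, block {q1,q2,q4,q6,q8} splits into {q1,q4,q6} and {q2,q8}.
Refine {q1,q4,q6} on symbol L: members go to different blocks, giving {q1,q6} and {q4}.
Stable partition: {q1,q6} | {q3,q9,q10} | {q5,q11,q12} | {q2,q8} | {q4} — 5 equivalence classes.

5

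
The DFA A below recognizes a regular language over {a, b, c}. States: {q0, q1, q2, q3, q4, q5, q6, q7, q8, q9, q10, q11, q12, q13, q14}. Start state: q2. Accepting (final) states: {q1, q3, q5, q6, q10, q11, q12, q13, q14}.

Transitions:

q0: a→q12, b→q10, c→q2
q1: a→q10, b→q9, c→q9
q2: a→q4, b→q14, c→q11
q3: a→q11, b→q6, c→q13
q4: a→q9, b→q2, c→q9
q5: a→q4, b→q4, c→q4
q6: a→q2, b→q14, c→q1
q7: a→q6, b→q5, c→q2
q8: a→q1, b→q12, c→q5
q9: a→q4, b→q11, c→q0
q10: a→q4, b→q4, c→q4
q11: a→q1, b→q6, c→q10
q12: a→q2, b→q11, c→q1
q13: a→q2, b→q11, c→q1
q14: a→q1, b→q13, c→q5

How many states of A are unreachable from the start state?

3

BFS from q2 reaches {q0, q1, q2, q4, q5, q6, q9, q10, q11, q12, q13, q14}; the 3 state(s) q3, q7, q8 are never visited.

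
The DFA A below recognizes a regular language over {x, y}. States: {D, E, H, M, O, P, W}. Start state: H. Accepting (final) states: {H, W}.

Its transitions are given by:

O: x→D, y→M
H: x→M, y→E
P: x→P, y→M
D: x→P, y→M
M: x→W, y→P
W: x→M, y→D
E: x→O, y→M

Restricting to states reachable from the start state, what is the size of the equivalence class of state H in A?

2

Start with accepting vs non-accepting: {H,W} | {D,E,M,O,P}.
Refine {D,E,M,O,P} on symbol x: members go to different blocks, giving {D,E,O,P} and {M}.
The partition is now stable with 3 blocks: {H,W} | {D,E,O,P} | {M}.
State H belongs to the block {H,W}, which has 2 states.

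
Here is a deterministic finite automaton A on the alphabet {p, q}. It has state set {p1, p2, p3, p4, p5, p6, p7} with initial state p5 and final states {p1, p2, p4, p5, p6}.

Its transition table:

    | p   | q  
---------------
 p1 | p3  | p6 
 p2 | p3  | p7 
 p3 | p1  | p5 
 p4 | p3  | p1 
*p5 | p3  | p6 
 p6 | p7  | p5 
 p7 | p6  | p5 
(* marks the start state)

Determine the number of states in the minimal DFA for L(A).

2

States {p2,p4} cannot be reached from the start state, so discard them.
P0 = {p1,p5,p6} | {p3,p7}.
Stable partition: {p1,p5,p6} | {p3,p7} — 2 equivalence classes.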